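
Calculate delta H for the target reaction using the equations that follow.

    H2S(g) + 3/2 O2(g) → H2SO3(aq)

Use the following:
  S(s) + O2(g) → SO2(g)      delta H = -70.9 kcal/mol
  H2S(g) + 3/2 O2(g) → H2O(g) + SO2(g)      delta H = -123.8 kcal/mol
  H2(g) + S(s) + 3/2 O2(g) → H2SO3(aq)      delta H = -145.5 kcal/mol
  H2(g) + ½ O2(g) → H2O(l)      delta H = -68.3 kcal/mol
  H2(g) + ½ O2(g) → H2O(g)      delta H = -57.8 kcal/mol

equation 1 reversed: +70.9 kcal/mol
equation 2 as written (H2S(g) already on the reactant side): -123.8 kcal/mol
equation 3 as written (H2SO3(aq) already on the product side): -145.5 kcal/mol
equation 4: not needed (H2O(l) appears nowhere else).
equation 5 reversed: +57.8 kcal/mol
delta H = (+70.9) + (-123.8) + (-145.5) + (+57.8) = -140.6 kcal/mol

delta H = -140.6 kcal/mol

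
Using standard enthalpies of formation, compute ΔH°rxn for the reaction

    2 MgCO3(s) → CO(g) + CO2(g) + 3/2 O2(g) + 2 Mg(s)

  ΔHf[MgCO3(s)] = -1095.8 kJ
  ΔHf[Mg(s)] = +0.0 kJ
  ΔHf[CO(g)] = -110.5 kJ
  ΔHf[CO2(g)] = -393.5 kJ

ΔH°rxn = 1687.6 kJ

Products: 1·(-110.5) + 1·(-393.5) + 3/2·(+0.0) + 2·(+0.0) = -504.0
Reactants: 2·(-1095.8) = -2191.6
ΔH°rxn = (-504.0) − (-2191.6) = 1687.6 kJ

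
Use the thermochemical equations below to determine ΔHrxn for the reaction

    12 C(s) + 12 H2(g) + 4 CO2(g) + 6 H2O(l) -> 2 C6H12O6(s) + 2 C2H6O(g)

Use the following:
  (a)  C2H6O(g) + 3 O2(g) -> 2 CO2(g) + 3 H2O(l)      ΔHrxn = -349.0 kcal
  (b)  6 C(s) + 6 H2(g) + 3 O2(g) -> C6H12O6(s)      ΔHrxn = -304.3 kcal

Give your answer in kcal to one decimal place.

ΔHrxn = 89.4 kcal

(a) reversed and × 2: (-2)·(-349.0) = +698.0 kcal
(b) × 2: (2)·(-304.3) = -608.6 kcal
Summing the manipulated equations, ΔHrxn = (-2)·(-349.0) + (2)·(-304.3) = 89.4 kcal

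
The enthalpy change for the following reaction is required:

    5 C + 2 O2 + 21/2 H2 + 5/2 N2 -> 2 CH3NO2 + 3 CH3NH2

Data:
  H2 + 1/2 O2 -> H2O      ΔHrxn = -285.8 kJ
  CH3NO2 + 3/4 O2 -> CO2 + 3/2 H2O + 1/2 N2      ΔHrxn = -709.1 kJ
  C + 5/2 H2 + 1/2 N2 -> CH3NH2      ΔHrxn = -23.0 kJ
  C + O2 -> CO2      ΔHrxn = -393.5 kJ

equation 1 × 3: (3)·(-285.8) = -857.4 kJ
equation 2 reversed and × 2: (-2)·(-709.1) = +1418.2 kJ
equation 3 × 3: (3)·(-23.0) = -69.0 kJ
equation 4 × 2: (2)·(-393.5) = -787.0 kJ
ΔHrxn = (3)·(-285.8) + (-2)·(-709.1) + (3)·(-23.0) + (2)·(-393.5) = -295.2 kJ

ΔHrxn = -295.2 kJ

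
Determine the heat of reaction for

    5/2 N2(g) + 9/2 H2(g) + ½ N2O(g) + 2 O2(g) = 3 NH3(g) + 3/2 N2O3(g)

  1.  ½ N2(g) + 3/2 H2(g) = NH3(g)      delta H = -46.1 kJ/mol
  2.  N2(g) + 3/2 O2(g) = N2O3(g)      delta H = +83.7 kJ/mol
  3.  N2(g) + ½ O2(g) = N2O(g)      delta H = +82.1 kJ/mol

delta H = -53.8 kJ/mol

eq. 1 × 3: (3)·(-46.1) = -138.3 kJ/mol
eq. 2 × 3/2: (3/2)·(+83.7) = +125.55 kJ/mol
eq. 3 reversed and × 1/2: (-1/2)·(+82.1) = -41.05 kJ/mol
Since enthalpy is a state function, delta H = (-138.3) + (+125.55) + (-41.05) = -53.8 kJ/mol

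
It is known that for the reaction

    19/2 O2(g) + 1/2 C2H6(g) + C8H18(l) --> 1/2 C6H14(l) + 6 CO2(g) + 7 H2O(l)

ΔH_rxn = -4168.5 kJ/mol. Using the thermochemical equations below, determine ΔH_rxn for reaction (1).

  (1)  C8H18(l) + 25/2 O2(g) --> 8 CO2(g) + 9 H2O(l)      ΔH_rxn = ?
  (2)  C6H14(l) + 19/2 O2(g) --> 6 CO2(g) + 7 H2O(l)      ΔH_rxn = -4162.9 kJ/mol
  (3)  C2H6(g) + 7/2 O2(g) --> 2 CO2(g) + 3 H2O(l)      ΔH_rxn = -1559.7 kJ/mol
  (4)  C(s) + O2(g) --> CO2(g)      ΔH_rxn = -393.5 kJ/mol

(1) as written (C8H18(l) already on the reactant side): contributes x
(2) reversed and × 1/2 (C6H14(l) must end up as a product; ×1/2 to match 1/2 C6H14(l) in the target): (-1/2)·(-4162.9) = +2081.45 kJ/mol
(3) × 1/2 (scale by 1/2 for the 1/2 C2H6(g)): (1/2)·(-1559.7) = -779.85 kJ/mol
(4): not needed (C(s) appears nowhere else).
-4168.5 = (+2081.45) + (-779.85) + x
x = (-4168.5 − (+1301.6)) / (1) = -5470.1 kJ/mol

ΔH_rxn = -5470.1 kJ/mol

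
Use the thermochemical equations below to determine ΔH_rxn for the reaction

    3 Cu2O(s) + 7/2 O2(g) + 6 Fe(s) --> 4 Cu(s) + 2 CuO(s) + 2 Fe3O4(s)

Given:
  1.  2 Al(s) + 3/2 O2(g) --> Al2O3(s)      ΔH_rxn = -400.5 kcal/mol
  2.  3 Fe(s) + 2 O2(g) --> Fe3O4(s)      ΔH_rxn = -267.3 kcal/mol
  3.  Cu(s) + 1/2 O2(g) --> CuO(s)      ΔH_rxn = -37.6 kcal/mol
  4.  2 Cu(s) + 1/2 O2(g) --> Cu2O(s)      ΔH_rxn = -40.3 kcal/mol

ΔH_rxn = -488.9 kcal/mol

eq. 1: not needed (Al(s) appears nowhere else).
eq. 2 × 2 (scale by 2 for the 2 Fe3O4(s)): (2)·(-267.3) = -534.6 kcal/mol
eq. 3 × 2 (scale by 2 for the 2 CuO(s)): (2)·(-37.6) = -75.2 kcal/mol
eq. 4 reversed and × 3 (Cu2O(s) must end up as a reactant; scale by 3 for the 3 Cu2O(s)): (-3)·(-40.3) = +120.9 kcal/mol
By Hess's law, ΔH_rxn = (2)·(-267.3) + (2)·(-37.6) + (-3)·(-40.3) = -488.9 kcal/mol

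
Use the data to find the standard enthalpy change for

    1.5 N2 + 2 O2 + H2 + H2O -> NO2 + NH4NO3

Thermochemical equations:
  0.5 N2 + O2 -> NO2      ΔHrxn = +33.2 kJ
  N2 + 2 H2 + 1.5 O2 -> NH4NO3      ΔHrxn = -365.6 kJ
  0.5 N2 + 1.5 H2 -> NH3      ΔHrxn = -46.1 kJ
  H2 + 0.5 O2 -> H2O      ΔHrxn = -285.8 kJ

ΔHrxn = -46.6 kJ

equation 1 as written (NO2 already on the product side): +33.2 kJ
equation 2 as written (NH4NO3 already on the product side): -365.6 kJ
equation 3: not needed (NH3 appears nowhere else).
equation 4 reversed (reverse to put H2O on the reactant side): +285.8 kJ
Since enthalpy is a state function, ΔHrxn = (1)·(+33.2) + (1)·(-365.6) + (-1)·(-285.8) = -46.6 kJ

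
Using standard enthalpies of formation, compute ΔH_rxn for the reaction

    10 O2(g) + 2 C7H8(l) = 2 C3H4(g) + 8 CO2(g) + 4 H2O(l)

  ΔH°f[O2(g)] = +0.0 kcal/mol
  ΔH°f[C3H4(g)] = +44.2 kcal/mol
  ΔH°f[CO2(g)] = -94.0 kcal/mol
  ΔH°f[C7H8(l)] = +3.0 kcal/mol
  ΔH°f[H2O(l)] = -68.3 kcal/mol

ΔH_rxn = -942.8 kcal/mol

ΔH°rxn = Σ nΔHf°(products) − Σ nΔHf°(reactants).
Products: 2·(+44.2) + 8·(-94.0) + 4·(-68.3) = -936.8
Reactants: 10·(+0.0) + 2·(+3.0) = +6.0
ΔH_rxn = (-936.8) − (+6.0) = -942.8 kcal/mol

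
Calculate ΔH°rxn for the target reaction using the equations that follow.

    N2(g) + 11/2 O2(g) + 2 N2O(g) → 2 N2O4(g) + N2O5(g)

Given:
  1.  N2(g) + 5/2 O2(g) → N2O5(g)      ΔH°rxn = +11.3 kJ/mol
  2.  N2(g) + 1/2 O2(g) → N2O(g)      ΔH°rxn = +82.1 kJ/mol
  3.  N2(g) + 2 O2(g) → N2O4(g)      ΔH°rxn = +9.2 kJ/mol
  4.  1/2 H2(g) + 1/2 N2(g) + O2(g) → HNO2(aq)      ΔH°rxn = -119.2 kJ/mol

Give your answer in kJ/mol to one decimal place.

ΔH°rxn = -134.5 kJ/mol

eq. 1 as written: +11.3 kJ/mol
eq. 2 reversed and × 2: (-2)·(+82.1) = -164.2 kJ/mol
eq. 3 × 2: (2)·(+9.2) = +18.4 kJ/mol
eq. 4: not needed.
Combining the equations, ΔH°rxn = (+11.3) + (-164.2) + (+18.4) = -134.5 kJ/mol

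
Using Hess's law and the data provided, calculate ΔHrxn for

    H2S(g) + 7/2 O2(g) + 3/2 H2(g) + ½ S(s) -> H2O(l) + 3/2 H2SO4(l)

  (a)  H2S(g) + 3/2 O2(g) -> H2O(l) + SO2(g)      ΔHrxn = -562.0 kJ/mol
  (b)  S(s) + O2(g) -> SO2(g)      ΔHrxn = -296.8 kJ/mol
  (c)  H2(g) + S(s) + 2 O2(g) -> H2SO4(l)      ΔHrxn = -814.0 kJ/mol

(a) as written: -562.0 kJ/mol
(b) reversed: +296.8 kJ/mol
(c) × 3/2: (3/2)·(-814.0) = -1221.0 kJ/mol
ΔHrxn = (-562.0) + (+296.8) + (-1221.0) = -1486.2 kJ/mol

ΔHrxn = -1486.2 kJ/mol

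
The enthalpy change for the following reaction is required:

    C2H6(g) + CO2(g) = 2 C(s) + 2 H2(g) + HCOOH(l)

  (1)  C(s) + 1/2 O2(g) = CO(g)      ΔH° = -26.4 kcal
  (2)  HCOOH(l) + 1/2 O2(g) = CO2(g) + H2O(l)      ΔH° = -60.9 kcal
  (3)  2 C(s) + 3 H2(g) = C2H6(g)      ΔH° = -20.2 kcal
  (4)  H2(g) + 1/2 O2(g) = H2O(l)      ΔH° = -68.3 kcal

ΔH° = 12.8 kcal

(1): not needed (CO(g) appears nowhere else).
(2) reversed (HCOOH(l) must end up as a product): +60.9 kcal
(3) reversed (C2H6(g) must end up as a reactant): +20.2 kcal
(4) as written: -68.3 kcal
ΔH° = (-1)·(-60.9) + (-1)·(-20.2) + (1)·(-68.3) = 12.8 kcal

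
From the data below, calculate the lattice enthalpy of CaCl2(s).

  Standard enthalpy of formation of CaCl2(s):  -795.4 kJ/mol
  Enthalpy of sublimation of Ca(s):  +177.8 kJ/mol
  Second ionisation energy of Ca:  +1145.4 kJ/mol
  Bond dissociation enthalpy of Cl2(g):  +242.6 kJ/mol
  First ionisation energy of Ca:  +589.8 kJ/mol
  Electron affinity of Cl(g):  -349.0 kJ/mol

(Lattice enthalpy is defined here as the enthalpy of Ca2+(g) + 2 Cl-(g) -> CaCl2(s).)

ΔHf° = 1·ΔHsub + 1·(ΣIE) + 1·D(Cl2) + 2·EA + U
-795.4 = 1·(+177.8) + 1·(+1735.2) + 1·(+242.6) + 2·(-349.0) + U
U = -795.4 − (+1457.6) = -2253.0 kJ/mol

U = -2253.0 kJ/mol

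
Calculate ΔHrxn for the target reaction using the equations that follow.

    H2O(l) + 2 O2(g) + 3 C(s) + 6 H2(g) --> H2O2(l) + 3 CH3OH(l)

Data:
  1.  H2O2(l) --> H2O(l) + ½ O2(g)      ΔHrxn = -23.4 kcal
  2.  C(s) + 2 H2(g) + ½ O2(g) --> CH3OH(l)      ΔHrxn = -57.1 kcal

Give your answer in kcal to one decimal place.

ΔHrxn = -147.9 kcal

eq. 1 reversed: +23.4 kcal
eq. 2 × 3: (3)·(-57.1) = -171.3 kcal
ΔHrxn = (+23.4) + (-171.3) = -147.9 kcal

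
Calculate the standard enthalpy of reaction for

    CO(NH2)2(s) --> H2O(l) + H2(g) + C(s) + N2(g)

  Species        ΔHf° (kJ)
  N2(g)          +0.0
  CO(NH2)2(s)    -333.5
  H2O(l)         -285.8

ΔHrxn = 47.7 kJ

Products: 1·(-285.8) + 1·(+0.0) + 1·(+0.0) + 1·(+0.0) = -285.8
Reactants: 1·(-333.5) = -333.5
ΔHrxn = (-285.8) − (-333.5) = 47.7 kJ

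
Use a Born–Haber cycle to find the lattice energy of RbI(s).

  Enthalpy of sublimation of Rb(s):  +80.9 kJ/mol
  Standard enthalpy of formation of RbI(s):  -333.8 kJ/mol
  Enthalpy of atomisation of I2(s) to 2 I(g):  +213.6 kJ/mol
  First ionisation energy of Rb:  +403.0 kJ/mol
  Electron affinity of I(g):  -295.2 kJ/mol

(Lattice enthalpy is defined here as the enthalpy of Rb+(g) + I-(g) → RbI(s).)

ΔHf° = 1·ΔHsub + 1·(ΣIE) + 1/2·D(I2) + 1·EA + U
-333.8 = 1·(+80.9) + 1·(+403.0) + 1/2·(+213.6) + 1·(-295.2) + U
U = -333.8 − (+295.5) = -629.3 kJ/mol

U = -629.3 kJ/mol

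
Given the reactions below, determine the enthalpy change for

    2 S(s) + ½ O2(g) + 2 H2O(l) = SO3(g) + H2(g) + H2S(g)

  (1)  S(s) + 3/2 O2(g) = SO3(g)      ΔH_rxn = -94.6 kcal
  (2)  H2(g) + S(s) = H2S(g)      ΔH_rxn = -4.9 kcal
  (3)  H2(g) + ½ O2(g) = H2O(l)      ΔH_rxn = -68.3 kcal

ΔH_rxn = 37.1 kcal

(1) as written (SO3(g) already on the product side): -94.6 kcal
(2) as written (H2S(g) already on the product side): -4.9 kcal
(3) reversed and × 2 (H2O(l) must end up as a reactant; scale by 2 for the 2 H2O(l)): (-2)·(-68.3) = +136.6 kcal
Summing the manipulated equations, ΔH_rxn = (1)·(-94.6) + (1)·(-4.9) + (-2)·(-68.3) = 37.1 kcal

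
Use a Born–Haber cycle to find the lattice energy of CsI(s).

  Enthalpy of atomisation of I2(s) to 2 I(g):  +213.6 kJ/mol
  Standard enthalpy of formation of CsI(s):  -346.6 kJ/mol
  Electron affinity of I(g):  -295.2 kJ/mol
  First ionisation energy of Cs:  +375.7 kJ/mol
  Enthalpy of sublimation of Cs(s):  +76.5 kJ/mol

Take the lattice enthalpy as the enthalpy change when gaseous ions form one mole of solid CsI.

U = -610.4 kJ/mol

ΔHf° = 1·ΔHsub + 1·(ΣIE) + 1/2·D(I2) + 1·EA + U
-346.6 = 1·(+76.5) + 1·(+375.7) + 1/2·(+213.6) + 1·(-295.2) + U
U = -346.6 − (+263.8) = -610.4 kJ/mol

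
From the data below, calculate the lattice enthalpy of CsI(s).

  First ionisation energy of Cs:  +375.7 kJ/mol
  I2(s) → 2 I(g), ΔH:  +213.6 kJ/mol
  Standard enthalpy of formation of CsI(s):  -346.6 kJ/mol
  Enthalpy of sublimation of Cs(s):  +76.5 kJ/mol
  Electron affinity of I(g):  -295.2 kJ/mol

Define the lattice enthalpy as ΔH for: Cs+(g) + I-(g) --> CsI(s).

ΔHf° = 1·ΔHsub + 1·(ΣIE) + 1/2·D(I2) + 1·EA + U
-346.6 = 1·(+76.5) + 1·(+375.7) + 1/2·(+213.6) + 1·(-295.2) + U
U = -346.6 − (+263.8) = -610.4 kJ/mol

U = -610.4 kJ/mol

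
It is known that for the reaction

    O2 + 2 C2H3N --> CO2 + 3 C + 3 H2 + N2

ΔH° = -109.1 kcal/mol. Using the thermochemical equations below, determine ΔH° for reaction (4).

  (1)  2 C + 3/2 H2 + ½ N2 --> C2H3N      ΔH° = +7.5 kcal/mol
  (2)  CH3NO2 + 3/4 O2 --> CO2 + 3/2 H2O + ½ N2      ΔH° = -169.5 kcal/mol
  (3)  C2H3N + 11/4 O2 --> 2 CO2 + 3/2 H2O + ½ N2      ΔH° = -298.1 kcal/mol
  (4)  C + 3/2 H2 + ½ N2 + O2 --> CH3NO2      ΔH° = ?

(1) reversed: -7.5 kcal/mol
(2) reversed: +169.5 kcal/mol
(3) as written: -298.1 kcal/mol
(4) reversed: contributes −x
-109.1 = (-7.5) + (+169.5) + (-298.1) − x
x = (-109.1 − (-136.1)) / (-1) = -27.0 kcal/mol

ΔH° = -27.0 kcal/mol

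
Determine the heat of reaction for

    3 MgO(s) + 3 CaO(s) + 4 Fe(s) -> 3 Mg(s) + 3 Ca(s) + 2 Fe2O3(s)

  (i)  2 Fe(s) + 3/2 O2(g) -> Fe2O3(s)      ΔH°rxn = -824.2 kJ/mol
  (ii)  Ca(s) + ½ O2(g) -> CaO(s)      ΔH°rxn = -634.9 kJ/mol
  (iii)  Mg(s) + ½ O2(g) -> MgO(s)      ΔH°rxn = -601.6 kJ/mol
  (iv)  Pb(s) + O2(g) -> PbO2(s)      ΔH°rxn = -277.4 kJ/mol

(i) × 2: (2)·(-824.2) = -1648.4 kJ/mol
(ii) reversed and × 3: (-3)·(-634.9) = +1904.7 kJ/mol
(iii) reversed and × 3: (-3)·(-601.6) = +1804.8 kJ/mol
(iv): not needed.
ΔH°rxn = (2)·(-824.2) + (-3)·(-634.9) + (-3)·(-601.6) = 2061.1 kJ/mol

ΔH°rxn = 2061.1 kJ/mol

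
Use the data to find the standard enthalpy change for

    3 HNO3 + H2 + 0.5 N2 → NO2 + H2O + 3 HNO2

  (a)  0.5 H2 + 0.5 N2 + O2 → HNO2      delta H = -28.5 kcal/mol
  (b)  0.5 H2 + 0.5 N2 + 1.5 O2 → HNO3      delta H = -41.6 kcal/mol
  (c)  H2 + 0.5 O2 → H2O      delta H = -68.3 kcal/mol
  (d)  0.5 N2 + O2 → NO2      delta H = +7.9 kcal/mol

(a) × 3: (3)·(-28.5) = -85.5 kcal/mol
(b) reversed and × 3: (-3)·(-41.6) = +124.8 kcal/mol
(c) as written: -68.3 kcal/mol
(d) as written: +7.9 kcal/mol
delta H = (-85.5) + (+124.8) + (-68.3) + (+7.9) = -21.1 kcal/mol

delta H = -21.1 kcal/mol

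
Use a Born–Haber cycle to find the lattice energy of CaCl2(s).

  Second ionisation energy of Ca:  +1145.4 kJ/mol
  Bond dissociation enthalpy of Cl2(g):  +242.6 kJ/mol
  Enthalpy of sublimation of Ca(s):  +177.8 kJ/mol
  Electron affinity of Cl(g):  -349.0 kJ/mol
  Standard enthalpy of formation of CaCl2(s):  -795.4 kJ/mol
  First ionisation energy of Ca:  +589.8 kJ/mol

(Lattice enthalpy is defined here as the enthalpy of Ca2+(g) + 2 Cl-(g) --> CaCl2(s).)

ΔHf° = 1·ΔHsub + 1·(ΣIE) + 1·D(Cl2) + 2·EA + U
-795.4 = 1·(+177.8) + 1·(+1735.2) + 1·(+242.6) + 2·(-349.0) + U
U = -795.4 − (+1457.6) = -2253.0 kJ/mol

U = -2253.0 kJ/mol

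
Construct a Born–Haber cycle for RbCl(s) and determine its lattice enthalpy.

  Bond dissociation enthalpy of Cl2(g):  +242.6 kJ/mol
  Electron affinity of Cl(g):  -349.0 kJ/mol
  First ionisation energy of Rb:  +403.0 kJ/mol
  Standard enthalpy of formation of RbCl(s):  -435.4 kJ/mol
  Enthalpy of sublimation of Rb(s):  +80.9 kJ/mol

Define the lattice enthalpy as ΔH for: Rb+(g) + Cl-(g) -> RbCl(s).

ΔHf° = 1·ΔHsub + 1·(ΣIE) + 1/2·D(Cl2) + 1·EA + U
-435.4 = 1·(+80.9) + 1·(+403.0) + 1/2·(+242.6) + 1·(-349.0) + U
U = -435.4 − (+256.2) = -691.6 kJ/mol

U = -691.6 kJ/mol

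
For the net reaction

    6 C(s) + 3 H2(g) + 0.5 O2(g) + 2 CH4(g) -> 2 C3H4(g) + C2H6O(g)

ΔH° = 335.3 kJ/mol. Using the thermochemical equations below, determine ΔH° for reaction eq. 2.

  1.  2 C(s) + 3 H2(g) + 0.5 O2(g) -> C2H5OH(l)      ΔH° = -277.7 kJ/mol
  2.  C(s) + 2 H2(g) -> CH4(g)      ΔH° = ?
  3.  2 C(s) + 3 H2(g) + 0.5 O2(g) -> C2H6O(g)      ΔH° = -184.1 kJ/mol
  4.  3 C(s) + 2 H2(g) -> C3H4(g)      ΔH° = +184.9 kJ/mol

eq. 1: not needed (C2H5OH(l) appears nowhere else).
eq. 2 reversed and × 2 (reverse to put CH4(g) on the reactant side; ×2 to match 2 CH4(g) in the target): contributes −2·x
eq. 3 as written (C2H6O(g) already on the product side): -184.1 kJ/mol
eq. 4 × 2 (scale by 2 for the 2 C3H4(g)): (2)·(+184.9) = +369.8 kJ/mol
+335.3 = (-184.1) + (+369.8) − 2·x
x = (+335.3 − (+185.7)) / (-2) = -74.8 kJ/mol

ΔH° = -74.8 kJ/mol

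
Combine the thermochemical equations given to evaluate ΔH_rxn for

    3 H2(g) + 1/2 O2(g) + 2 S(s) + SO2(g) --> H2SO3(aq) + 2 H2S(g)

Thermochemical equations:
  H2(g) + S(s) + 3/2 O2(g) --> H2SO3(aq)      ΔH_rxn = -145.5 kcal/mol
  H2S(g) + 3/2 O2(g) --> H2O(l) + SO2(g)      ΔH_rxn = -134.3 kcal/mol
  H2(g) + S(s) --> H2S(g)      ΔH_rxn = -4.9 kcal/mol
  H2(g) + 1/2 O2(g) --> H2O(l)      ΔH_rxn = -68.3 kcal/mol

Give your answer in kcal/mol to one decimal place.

ΔH_rxn = -84.4 kcal/mol

equation 1 as written (H2SO3(aq) already on the product side): -145.5 kcal/mol
equation 2 reversed (SO2(g) must end up as a reactant): +134.3 kcal/mol
equation 3 as written: -4.9 kcal/mol
equation 4 as written: -68.3 kcal/mol
By Hess's law, ΔH_rxn = (1)·(-145.5) + (-1)·(-134.3) + (1)·(-4.9) + (1)·(-68.3) = -84.4 kcal/mol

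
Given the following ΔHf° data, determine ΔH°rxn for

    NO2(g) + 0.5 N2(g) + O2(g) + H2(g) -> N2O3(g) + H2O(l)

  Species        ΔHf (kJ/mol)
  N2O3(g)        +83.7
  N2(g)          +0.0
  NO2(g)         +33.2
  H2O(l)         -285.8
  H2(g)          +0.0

ΔH°rxn = -235.3 kJ/mol

ΔH°rxn = Σ nΔHf°(products) − Σ nΔHf°(reactants).
Products: 1·(+83.7) + 1·(-285.8) = -202.1
Reactants: 1·(+33.2) + 1/2·(+0.0) + 1·(+0.0) + 1·(+0.0) = +33.2
ΔH°rxn = (-202.1) − (+33.2) = -235.3 kJ/mol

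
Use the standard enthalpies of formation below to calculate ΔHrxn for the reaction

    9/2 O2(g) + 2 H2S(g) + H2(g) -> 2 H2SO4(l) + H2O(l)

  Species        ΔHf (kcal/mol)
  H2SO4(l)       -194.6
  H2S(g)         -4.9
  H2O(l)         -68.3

ΔHrxn = -447.7 kcal/mol

Products: 2·(-194.6) + 1·(-68.3) = -457.5
Reactants: 9/2·(+0.0) + 2·(-4.9) + 1·(+0.0) = -9.8
ΔHrxn = (-457.5) − (-9.8) = -447.7 kcal/mol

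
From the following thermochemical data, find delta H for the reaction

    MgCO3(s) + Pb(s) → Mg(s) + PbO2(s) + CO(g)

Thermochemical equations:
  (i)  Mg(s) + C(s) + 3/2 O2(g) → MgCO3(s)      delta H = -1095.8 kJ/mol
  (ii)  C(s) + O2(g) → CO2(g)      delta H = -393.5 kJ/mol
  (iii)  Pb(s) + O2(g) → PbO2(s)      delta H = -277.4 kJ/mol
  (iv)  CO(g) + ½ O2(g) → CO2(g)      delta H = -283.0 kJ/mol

(i) reversed: +1095.8 kJ/mol
(ii) as written: -393.5 kJ/mol
(iii) as written: -277.4 kJ/mol
(iv) reversed: +283.0 kJ/mol
By Hess's law, delta H = (+1095.8) + (-393.5) + (-277.4) + (+283.0) = 707.9 kJ/mol

delta H = 707.9 kJ/mol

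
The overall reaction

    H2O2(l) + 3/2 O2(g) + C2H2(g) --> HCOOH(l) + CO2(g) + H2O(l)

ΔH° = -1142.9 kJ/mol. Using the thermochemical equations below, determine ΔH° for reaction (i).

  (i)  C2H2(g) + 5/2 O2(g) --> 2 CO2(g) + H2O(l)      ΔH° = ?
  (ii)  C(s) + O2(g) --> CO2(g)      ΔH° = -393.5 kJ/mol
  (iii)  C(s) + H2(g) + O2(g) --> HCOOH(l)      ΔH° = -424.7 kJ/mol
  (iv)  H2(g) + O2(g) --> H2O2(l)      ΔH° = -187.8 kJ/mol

ΔH° = -1299.5 kJ/mol

(i) as written: contributes x
(ii) reversed: +393.5 kJ/mol
(iii) as written: -424.7 kJ/mol
(iv) reversed: +187.8 kJ/mol
-1142.9 = (+393.5) + (-424.7) + (+187.8) + x
x = (-1142.9 − (+156.6)) / (1) = -1299.5 kJ/mol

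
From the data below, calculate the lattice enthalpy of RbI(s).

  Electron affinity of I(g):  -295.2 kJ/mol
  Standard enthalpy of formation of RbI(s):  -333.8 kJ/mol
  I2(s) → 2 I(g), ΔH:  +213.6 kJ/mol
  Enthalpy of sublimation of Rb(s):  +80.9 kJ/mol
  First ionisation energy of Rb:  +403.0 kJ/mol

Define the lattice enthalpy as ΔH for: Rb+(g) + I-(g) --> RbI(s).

ΔHf° = 1·ΔHsub + 1·(ΣIE) + 1/2·D(I2) + 1·EA + U
-333.8 = 1·(+80.9) + 1·(+403.0) + 1/2·(+213.6) + 1·(-295.2) + U
U = -333.8 − (+295.5) = -629.3 kJ/mol

U = -629.3 kJ/mol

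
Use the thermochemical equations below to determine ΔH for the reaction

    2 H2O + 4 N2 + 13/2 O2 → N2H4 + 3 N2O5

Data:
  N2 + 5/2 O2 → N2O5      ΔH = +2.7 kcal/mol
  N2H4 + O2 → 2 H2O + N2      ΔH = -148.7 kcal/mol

equation 1 × 3: (3)·(+2.7) = +8.1 kcal/mol
equation 2 reversed: +148.7 kcal/mol
Since enthalpy is a state function, ΔH = (3)·(+2.7) + (-1)·(-148.7) = 156.8 kcal/mol

ΔH = 156.8 kcal/mol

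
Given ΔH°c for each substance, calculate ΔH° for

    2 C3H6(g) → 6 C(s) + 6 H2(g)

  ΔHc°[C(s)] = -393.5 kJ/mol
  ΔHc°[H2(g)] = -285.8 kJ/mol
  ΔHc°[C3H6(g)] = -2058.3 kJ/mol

ΔH° = -40.8 kJ/mol

Using ΔH = Σ nΔHc°(reactants) − Σ nΔHc°(products):
= [2·(-2058.3)] − [6·(-393.5) + 6·(-285.8)]
= -40.8 kJ/mol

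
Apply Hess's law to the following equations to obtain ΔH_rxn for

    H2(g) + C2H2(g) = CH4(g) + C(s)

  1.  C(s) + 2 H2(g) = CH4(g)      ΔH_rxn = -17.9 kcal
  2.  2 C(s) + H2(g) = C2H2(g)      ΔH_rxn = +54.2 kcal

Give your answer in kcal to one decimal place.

ΔH_rxn = -72.1 kcal

eq. 1 as written (CH4(g) already on the product side): -17.9 kcal
eq. 2 reversed (reverse to put C2H2(g) on the reactant side): -54.2 kcal
Since enthalpy is a state function, ΔH_rxn = (-17.9) + (-54.2) = -72.1 kcal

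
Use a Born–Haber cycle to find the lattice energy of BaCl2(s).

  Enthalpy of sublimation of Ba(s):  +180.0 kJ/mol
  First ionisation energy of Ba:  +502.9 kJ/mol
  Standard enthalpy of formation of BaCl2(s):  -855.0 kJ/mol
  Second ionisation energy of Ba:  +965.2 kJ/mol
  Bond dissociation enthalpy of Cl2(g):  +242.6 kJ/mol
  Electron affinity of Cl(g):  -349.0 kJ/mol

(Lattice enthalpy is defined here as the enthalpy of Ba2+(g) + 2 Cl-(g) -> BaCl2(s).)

ΔHf° = 1·ΔHsub + 1·(ΣIE) + 1·D(Cl2) + 2·EA + U
-855.0 = 1·(+180.0) + 1·(+1468.1) + 1·(+242.6) + 2·(-349.0) + U
U = -855.0 − (+1192.7) = -2047.7 kJ/mol

U = -2047.7 kJ/mol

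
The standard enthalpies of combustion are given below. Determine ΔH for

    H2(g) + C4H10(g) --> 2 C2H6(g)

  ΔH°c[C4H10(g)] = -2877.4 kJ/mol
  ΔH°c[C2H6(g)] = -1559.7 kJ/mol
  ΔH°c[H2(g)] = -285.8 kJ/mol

Using ΔH = Σ nΔHc°(reactants) − Σ nΔHc°(products):
= [1·(-285.8) + 1·(-2877.4)] − [2·(-1559.7)]
= -43.8 kJ/mol

ΔH = -43.8 kJ/mol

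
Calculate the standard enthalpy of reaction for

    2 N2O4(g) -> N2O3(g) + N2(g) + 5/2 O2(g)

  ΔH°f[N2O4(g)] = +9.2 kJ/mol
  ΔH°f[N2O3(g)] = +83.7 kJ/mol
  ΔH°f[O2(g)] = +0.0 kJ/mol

ΔH°rxn = Σ nΔHf°(products) − Σ nΔHf°(reactants).
Products: 1·(+83.7) + 1·(+0.0) + 5/2·(+0.0) = +83.7
Reactants: 2·(+9.2) = +18.4
ΔH°rxn = (+83.7) − (+18.4) = 65.3 kJ/mol

ΔH°rxn = 65.3 kJ/mol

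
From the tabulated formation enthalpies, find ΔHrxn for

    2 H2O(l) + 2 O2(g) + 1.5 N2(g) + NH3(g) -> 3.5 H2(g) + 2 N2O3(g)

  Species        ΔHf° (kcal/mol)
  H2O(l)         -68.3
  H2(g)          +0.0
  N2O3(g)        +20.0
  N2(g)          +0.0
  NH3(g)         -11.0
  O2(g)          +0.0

ΔH°rxn = Σ nΔHf°(products) − Σ nΔHf°(reactants).
Products: 7/2·(+0.0) + 2·(+20.0) = +40.0
Reactants: 2·(-68.3) + 2·(+0.0) + 3/2·(+0.0) + 1·(-11.0) = -147.6
ΔHrxn = (+40.0) − (-147.6) = 187.6 kcal/mol

ΔHrxn = 187.6 kcal/mol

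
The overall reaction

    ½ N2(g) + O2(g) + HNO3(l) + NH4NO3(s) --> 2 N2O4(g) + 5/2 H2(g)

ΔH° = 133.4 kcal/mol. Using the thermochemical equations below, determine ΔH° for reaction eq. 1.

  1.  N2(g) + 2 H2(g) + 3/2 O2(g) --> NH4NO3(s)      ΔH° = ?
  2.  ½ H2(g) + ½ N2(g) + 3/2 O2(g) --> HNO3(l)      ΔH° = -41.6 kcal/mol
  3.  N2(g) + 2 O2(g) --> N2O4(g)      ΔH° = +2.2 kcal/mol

ΔH° = -87.4 kcal/mol

eq. 1 reversed (NH4NO3(s) must end up as a reactant): contributes −x
eq. 2 reversed (reverse to put HNO3(l) on the reactant side): +41.6 kcal/mol
eq. 3 × 2 (scale by 2 for the 2 N2O4(g)): (2)·(+2.2) = +4.4 kcal/mol
+133.4 = (+41.6) + (+4.4) − x
x = (+133.4 − (+46.0)) / (-1) = -87.4 kcal/mol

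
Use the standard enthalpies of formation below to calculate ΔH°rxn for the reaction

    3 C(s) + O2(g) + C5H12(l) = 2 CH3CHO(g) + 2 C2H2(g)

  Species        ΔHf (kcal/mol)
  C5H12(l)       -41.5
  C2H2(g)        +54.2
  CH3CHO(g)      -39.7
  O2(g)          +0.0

ΔH°rxn = 70.5 kcal/mol

ΔH°rxn = Σ nΔHf°(products) − Σ nΔHf°(reactants).
Products: 2·(-39.7) + 2·(+54.2) = +29.0
Reactants: 3·(+0.0) + 1·(+0.0) + 1·(-41.5) = -41.5
ΔH°rxn = (+29.0) − (-41.5) = 70.5 kcal/mol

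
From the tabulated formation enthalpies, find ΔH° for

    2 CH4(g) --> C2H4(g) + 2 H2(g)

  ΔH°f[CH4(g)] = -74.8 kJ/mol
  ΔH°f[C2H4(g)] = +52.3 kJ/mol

Products: 1·(+52.3) + 2·(+0.0) = +52.3
Reactants: 2·(-74.8) = -149.6
ΔH° = (+52.3) − (-149.6) = 201.9 kJ/mol

ΔH° = 201.9 kJ/mol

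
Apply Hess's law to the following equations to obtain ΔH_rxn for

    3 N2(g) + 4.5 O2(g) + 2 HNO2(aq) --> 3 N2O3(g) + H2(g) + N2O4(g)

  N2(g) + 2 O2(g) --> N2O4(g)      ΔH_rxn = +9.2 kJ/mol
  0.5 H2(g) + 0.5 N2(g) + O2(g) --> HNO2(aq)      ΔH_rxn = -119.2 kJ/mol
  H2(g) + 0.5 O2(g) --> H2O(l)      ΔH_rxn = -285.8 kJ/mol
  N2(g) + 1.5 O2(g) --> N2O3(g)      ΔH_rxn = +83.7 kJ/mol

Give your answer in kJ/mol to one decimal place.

ΔH_rxn = 498.7 kJ/mol

equation 1 as written (N2O4(g) already on the product side): +9.2 kJ/mol
equation 2 reversed and × 2 (reverse to put HNO2(aq) on the reactant side; ×2 to match 2 HNO2(aq) in the target): (-2)·(-119.2) = +238.4 kJ/mol
equation 3: not needed (H2O(l) appears nowhere else).
equation 4 × 3 (×3 to match 3 N2O3(g) in the target): (3)·(+83.7) = +251.1 kJ/mol
Combining the equations, ΔH_rxn = (1)·(+9.2) + (-2)·(-119.2) + (3)·(+83.7) = 498.7 kJ/mol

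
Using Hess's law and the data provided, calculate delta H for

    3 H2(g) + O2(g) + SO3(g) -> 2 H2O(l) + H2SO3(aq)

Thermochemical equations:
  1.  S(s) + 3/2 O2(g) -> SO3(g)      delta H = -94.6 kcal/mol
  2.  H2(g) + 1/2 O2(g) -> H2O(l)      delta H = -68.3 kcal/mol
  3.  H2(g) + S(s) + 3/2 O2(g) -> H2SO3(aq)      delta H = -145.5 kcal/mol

eq. 1 reversed: +94.6 kcal/mol
eq. 2 × 2: (2)·(-68.3) = -136.6 kcal/mol
eq. 3 as written: -145.5 kcal/mol
delta H = (-1)·(-94.6) + (2)·(-68.3) + (1)·(-145.5) = -187.5 kcal/mol

delta H = -187.5 kcal/mol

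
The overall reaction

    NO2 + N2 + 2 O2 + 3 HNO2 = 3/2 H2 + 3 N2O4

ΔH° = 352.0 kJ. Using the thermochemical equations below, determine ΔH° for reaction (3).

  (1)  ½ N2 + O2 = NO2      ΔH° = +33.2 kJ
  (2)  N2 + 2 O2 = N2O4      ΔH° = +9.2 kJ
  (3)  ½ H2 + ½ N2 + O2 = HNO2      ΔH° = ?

ΔH° = -119.2 kJ

(1) reversed: -33.2 kJ
(2) × 3: (3)·(+9.2) = +27.6 kJ
(3) reversed and × 3: contributes −3·x
+352.0 = (-33.2) + (+27.6) − 3·x
x = (+352.0 − (-5.6)) / (-3) = -119.2 kJ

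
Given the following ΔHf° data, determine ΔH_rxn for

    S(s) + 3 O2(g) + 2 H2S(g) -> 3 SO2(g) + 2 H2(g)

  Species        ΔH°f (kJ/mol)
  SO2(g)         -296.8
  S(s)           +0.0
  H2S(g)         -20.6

Products: 3·(-296.8) + 2·(+0.0) = -890.4
Reactants: 1·(+0.0) + 3·(+0.0) + 2·(-20.6) = -41.2
ΔH_rxn = (-890.4) − (-41.2) = -849.2 kJ/mol

ΔH_rxn = -849.2 kJ/mol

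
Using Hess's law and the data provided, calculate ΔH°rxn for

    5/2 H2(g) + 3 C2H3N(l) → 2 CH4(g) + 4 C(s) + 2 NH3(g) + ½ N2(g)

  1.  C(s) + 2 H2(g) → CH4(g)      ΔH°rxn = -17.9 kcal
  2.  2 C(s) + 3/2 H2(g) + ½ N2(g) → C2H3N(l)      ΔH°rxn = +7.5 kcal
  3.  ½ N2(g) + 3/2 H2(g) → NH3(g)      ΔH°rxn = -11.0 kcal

ΔH°rxn = -80.3 kcal

eq. 1 × 2 (scale by 2 for the 2 CH4(g)): (2)·(-17.9) = -35.8 kcal
eq. 2 reversed and × 3 (reverse to put C2H3N(l) on the reactant side; ×3 to match 3 C2H3N(l) in the target): (-3)·(+7.5) = -22.5 kcal
eq. 3 × 2 (×2 to match 2 NH3(g) in the target): (2)·(-11.0) = -22.0 kcal
Since enthalpy is a state function, ΔH°rxn = (-35.8) + (-22.5) + (-22.0) = -80.3 kcal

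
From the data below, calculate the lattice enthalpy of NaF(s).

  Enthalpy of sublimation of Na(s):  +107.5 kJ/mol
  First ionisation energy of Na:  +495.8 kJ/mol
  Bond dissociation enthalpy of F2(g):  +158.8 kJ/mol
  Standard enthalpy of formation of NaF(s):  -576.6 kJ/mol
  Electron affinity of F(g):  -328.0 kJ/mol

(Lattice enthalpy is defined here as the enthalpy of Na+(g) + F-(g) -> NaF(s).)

ΔHf° = 1·ΔHsub + 1·(ΣIE) + 1/2·D(F2) + 1·EA + U
-576.6 = 1·(+107.5) + 1·(+495.8) + 1/2·(+158.8) + 1·(-328.0) + U
U = -576.6 − (+354.7) = -931.3 kJ/mol

U = -931.3 kJ/mol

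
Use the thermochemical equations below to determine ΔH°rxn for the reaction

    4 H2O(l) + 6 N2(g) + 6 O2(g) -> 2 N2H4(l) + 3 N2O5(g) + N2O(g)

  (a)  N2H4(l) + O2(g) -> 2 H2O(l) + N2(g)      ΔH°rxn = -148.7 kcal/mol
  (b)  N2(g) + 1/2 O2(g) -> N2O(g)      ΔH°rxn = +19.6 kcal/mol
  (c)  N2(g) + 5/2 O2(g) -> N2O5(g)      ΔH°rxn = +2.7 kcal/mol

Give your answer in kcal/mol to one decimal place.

ΔH°rxn = 325.1 kcal/mol

(a) reversed and × 2: (-2)·(-148.7) = +297.4 kcal/mol
(b) as written: +19.6 kcal/mol
(c) × 3: (3)·(+2.7) = +8.1 kcal/mol
ΔH°rxn = (-2)·(-148.7) + (1)·(+19.6) + (3)·(+2.7) = 325.1 kcal/mol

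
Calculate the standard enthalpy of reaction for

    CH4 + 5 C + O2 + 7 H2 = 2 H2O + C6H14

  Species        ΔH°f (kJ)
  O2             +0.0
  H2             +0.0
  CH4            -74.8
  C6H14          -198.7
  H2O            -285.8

ΔH°rxn = -695.5 kJ

Products: 2·(-285.8) + 1·(-198.7) = -770.3
Reactants: 1·(-74.8) + 5·(+0.0) + 1·(+0.0) + 7·(+0.0) = -74.8
ΔH°rxn = (-770.3) − (-74.8) = -695.5 kJ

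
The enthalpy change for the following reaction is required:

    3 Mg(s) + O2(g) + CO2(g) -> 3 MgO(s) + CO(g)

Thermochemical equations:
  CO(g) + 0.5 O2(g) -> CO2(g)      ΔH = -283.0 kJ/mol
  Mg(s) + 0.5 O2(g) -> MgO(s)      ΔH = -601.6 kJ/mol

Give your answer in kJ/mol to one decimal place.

ΔH = -1521.8 kJ/mol

equation 1 reversed (reverse to put CO(g) on the product side): +283.0 kJ/mol
equation 2 × 3 (scale by 3 for the 3 MgO(s)): (3)·(-601.6) = -1804.8 kJ/mol
Combining the equations, ΔH = (-1)·(-283.0) + (3)·(-601.6) = -1521.8 kJ/mol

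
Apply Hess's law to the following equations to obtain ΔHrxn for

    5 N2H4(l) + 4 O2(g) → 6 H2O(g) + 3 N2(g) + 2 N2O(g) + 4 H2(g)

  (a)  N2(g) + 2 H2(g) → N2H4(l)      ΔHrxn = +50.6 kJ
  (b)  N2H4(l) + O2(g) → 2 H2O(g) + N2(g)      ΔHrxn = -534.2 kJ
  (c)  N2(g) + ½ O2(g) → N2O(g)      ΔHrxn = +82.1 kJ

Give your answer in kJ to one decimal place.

(a) reversed and × 2: (-2)·(+50.6) = -101.2 kJ
(b) × 3: (3)·(-534.2) = -1602.6 kJ
(c) × 2: (2)·(+82.1) = +164.2 kJ
Combining the equations, ΔHrxn = (-101.2) + (-1602.6) + (+164.2) = -1539.6 kJ

ΔHrxn = -1539.6 kJ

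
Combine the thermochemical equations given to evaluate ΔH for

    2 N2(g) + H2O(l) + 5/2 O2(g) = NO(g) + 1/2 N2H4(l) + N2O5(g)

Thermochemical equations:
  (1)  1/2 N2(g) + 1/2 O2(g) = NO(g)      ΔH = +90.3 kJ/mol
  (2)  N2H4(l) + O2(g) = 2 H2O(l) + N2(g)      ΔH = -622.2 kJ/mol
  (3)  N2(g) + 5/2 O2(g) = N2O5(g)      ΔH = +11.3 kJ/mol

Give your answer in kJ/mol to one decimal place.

(1) as written (NO(g) already on the product side): +90.3 kJ/mol
(2) reversed and × 1/2 (reverse to put N2H4(l) on the product side; scale by 1/2 for the 1/2 N2H4(l)): (-1/2)·(-622.2) = +311.1 kJ/mol
(3) as written (N2O5(g) already on the product side): +11.3 kJ/mol
ΔH = (+90.3) + (+311.1) + (+11.3) = 412.7 kJ/mol

ΔH = 412.7 kJ/mol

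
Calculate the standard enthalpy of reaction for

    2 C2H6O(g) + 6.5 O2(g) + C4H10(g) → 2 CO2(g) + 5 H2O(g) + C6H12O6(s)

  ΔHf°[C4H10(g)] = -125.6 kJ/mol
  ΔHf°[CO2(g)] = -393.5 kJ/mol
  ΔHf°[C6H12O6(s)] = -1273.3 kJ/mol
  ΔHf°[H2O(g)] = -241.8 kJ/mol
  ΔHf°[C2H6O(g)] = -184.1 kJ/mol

ΔH_rxn = -2775.5 kJ/mol

Products: 2·(-393.5) + 5·(-241.8) + 1·(-1273.3) = -3269.3
Reactants: 2·(-184.1) + 13/2·(+0.0) + 1·(-125.6) = -493.8
ΔH_rxn = (-3269.3) − (-493.8) = -2775.5 kJ/mol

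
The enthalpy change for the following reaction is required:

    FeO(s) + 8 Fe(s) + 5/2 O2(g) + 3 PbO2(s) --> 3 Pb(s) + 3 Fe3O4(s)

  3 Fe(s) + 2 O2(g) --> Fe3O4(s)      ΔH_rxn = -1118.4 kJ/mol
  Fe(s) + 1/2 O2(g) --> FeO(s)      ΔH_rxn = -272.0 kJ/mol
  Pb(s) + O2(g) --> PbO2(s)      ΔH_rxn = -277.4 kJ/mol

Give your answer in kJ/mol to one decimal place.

equation 1 × 3: (3)·(-1118.4) = -3355.2 kJ/mol
equation 2 reversed: +272.0 kJ/mol
equation 3 reversed and × 3: (-3)·(-277.4) = +832.2 kJ/mol
Since enthalpy is a state function, ΔH_rxn = (3)·(-1118.4) + (-1)·(-272.0) + (-3)·(-277.4) = -2251.0 kJ/mol

ΔH_rxn = -2251.0 kJ/mol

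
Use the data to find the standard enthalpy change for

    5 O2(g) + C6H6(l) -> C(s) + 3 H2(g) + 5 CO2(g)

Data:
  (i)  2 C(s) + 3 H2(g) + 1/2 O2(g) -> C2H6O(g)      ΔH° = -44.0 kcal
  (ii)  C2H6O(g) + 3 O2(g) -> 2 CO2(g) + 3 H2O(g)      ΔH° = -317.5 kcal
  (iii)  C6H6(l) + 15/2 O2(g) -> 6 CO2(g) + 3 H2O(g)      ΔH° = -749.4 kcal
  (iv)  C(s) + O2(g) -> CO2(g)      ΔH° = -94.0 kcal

ΔH° = -481.9 kcal

(i) reversed (reverse to put H2(g) on the product side): +44.0 kcal
(ii) reversed: +317.5 kcal
(iii) as written (C6H6(l) already on the reactant side): -749.4 kcal
(iv) as written: -94.0 kcal
Summing the manipulated equations, ΔH° = (+44.0) + (+317.5) + (-749.4) + (-94.0) = -481.9 kcal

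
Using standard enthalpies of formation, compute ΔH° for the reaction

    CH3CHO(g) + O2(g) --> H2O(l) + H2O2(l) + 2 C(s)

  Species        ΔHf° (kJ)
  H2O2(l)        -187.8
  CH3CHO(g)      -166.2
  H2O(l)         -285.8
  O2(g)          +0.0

ΔH°rxn = Σ nΔHf°(products) − Σ nΔHf°(reactants).
Products: 1·(-285.8) + 1·(-187.8) + 2·(+0.0) = -473.6
Reactants: 1·(-166.2) + 1·(+0.0) = -166.2
ΔH° = (-473.6) − (-166.2) = -307.4 kJ

ΔH° = -307.4 kJ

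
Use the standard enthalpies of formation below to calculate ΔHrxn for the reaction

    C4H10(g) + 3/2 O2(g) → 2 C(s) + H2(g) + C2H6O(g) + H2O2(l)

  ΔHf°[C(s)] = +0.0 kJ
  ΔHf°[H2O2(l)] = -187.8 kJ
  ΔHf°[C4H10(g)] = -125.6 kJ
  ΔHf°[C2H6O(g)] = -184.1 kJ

ΔHrxn = -246.3 kJ

Products: 2·(+0.0) + 1·(+0.0) + 1·(-184.1) + 1·(-187.8) = -371.9
Reactants: 1·(-125.6) + 3/2·(+0.0) = -125.6
ΔHrxn = (-371.9) − (-125.6) = -246.3 kJ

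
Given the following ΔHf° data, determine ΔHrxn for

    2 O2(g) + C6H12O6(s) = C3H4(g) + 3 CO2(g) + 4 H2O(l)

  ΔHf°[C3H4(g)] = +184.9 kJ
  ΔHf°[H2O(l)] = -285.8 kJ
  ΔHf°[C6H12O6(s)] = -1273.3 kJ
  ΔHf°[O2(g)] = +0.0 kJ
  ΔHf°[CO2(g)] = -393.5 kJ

ΔHrxn = -865.5 kJ

Products: 1·(+184.9) + 3·(-393.5) + 4·(-285.8) = -2138.8
Reactants: 2·(+0.0) + 1·(-1273.3) = -1273.3
ΔHrxn = (-2138.8) − (-1273.3) = -865.5 kJ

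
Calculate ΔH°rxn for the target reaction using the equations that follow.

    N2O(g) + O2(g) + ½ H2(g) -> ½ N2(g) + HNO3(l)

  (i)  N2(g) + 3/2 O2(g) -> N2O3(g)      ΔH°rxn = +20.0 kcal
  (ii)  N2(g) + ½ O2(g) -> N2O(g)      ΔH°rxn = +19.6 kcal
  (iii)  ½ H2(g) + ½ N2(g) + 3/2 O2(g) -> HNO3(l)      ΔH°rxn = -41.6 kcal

ΔH°rxn = -61.2 kcal

(i): not needed (N2O3(g) appears nowhere else).
(ii) reversed (reverse to put N2O(g) on the reactant side): -19.6 kcal
(iii) as written (HNO3(l) already on the product side): -41.6 kcal
ΔH°rxn = (-19.6) + (-41.6) = -61.2 kcal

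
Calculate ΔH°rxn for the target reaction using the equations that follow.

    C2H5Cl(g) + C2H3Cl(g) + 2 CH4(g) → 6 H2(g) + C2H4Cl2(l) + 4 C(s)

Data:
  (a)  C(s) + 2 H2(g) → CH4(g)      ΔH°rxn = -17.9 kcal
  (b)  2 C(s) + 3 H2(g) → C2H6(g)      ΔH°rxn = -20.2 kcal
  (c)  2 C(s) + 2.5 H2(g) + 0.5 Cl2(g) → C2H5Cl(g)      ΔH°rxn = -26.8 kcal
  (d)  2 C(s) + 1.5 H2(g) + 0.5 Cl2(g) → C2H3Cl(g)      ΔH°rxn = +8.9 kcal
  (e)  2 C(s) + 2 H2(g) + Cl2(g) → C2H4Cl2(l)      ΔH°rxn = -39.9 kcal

(a) reversed and × 2: (-2)·(-17.9) = +35.8 kcal
(b): not needed.
(c) reversed: +26.8 kcal
(d) reversed: -8.9 kcal
(e) as written: -39.9 kcal
ΔH°rxn = (-2)·(-17.9) + (-1)·(-26.8) + (-1)·(+8.9) + (1)·(-39.9) = 13.8 kcal

ΔH°rxn = 13.8 kcal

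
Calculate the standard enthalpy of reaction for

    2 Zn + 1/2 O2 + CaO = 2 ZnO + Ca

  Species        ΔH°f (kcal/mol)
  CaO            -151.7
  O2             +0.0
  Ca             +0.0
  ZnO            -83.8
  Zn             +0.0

ΔH°rxn = -15.9 kcal/mol

Products: 2·(-83.8) + 1·(+0.0) = -167.6
Reactants: 2·(+0.0) + 1/2·(+0.0) + 1·(-151.7) = -151.7
ΔH°rxn = (-167.6) − (-151.7) = -15.9 kcal/mol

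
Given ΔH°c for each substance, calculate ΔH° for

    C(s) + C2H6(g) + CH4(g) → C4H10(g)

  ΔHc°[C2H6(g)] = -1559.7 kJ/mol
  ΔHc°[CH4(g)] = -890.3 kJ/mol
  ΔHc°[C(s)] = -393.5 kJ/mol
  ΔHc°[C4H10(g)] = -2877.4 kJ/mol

ΔH° = 33.9 kJ/mol

Using ΔH = Σ nΔHc°(reactants) − Σ nΔHc°(products):
= [1·(-393.5) + 1·(-1559.7) + 1·(-890.3)] − [1·(-2877.4)]
= 33.9 kJ/mol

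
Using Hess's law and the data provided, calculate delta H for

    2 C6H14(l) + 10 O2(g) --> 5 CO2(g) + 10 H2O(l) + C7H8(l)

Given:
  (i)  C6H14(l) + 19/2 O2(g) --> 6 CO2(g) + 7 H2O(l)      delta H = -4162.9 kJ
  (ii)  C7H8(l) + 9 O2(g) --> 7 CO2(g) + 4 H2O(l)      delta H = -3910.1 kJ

delta H = -4415.7 kJ

(i) × 2 (scale by 2 for the 2 C6H14(l)): (2)·(-4162.9) = -8325.8 kJ
(ii) reversed (reverse to put C7H8(l) on the product side): +3910.1 kJ
delta H = (-8325.8) + (+3910.1) = -4415.7 kJ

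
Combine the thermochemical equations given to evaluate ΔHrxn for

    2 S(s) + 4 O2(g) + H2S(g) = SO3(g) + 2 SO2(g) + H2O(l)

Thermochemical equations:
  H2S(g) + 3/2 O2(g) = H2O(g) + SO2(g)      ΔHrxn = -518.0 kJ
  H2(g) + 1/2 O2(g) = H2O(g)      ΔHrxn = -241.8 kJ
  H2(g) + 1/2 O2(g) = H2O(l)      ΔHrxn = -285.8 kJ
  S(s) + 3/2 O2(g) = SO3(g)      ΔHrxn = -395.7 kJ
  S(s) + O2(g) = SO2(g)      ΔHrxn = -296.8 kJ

ΔHrxn = -1254.5 kJ

equation 1 as written (H2S(g) already on the reactant side): -518.0 kJ
equation 2 reversed: +241.8 kJ
equation 3 as written (H2O(l) already on the product side): -285.8 kJ
equation 4 as written (SO3(g) already on the product side): -395.7 kJ
equation 5 as written: -296.8 kJ
Summing the manipulated equations, ΔHrxn = (-518.0) + (+241.8) + (-285.8) + (-395.7) + (-296.8) = -1254.5 kJ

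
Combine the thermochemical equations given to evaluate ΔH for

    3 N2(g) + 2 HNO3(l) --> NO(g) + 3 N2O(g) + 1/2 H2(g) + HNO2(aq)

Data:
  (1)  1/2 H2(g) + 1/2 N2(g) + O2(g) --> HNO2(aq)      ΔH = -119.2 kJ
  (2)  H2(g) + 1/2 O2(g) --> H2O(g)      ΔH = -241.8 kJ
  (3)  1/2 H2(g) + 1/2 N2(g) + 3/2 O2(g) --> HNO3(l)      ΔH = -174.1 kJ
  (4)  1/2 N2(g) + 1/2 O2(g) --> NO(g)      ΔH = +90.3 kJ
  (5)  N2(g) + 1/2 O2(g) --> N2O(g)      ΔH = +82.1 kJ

ΔH = 565.6 kJ

(1) as written (HNO2(aq) already on the product side): -119.2 kJ
(2): not needed (H2O(g) appears nowhere else).
(3) reversed and × 2 (reverse to put HNO3(l) on the reactant side; ×2 to match 2 HNO3(l) in the target): (-2)·(-174.1) = +348.2 kJ
(4) as written (NO(g) already on the product side): +90.3 kJ
(5) × 3 (scale by 3 for the 3 N2O(g)): (3)·(+82.1) = +246.3 kJ
By Hess's law, ΔH = (1)·(-119.2) + (-2)·(-174.1) + (1)·(+90.3) + (3)·(+82.1) = 565.6 kJ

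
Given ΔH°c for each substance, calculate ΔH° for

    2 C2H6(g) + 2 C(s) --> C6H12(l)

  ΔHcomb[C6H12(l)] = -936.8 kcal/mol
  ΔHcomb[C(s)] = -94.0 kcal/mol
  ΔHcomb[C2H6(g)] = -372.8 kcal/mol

ΔH° = 3.2 kcal/mol

With combustion enthalpies, reactants minus products:
= [2·(-372.8) + 2·(-94.0)] − [1·(-936.8)]
= 3.2 kcal/mol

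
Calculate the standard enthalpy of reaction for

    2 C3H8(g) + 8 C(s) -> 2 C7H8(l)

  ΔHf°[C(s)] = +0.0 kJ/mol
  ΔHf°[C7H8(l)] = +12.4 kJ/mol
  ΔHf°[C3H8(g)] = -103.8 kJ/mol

ΔH° = 232.4 kJ/mol

Products: 2·(+12.4) = +24.8
Reactants: 2·(-103.8) + 8·(+0.0) = -207.6
ΔH° = (+24.8) − (-207.6) = 232.4 kJ/mol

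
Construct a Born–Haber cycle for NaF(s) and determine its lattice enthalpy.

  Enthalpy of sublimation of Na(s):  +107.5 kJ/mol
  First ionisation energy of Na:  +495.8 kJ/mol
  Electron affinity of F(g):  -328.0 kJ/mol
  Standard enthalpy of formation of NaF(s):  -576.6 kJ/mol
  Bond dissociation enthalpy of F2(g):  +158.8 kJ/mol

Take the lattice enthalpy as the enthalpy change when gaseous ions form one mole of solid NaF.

ΔHf° = 1·ΔHsub + 1·(ΣIE) + 1/2·D(F2) + 1·EA + U
-576.6 = 1·(+107.5) + 1·(+495.8) + 1/2·(+158.8) + 1·(-328.0) + U
U = -576.6 − (+354.7) = -931.3 kJ/mol

U = -931.3 kJ/mol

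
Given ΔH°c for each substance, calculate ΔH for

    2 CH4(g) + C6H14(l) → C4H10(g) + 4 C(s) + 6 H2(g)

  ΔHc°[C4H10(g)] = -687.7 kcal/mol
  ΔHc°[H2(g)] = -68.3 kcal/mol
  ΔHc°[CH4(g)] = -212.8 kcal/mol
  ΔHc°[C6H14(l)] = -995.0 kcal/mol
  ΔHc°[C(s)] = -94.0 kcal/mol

ΔH = 52.9 kcal/mol

With combustion enthalpies, reactants minus products:
= [2·(-212.8) + 1·(-995.0)] − [1·(-687.7) + 4·(-94.0) + 6·(-68.3)]
= 52.9 kcal/mol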